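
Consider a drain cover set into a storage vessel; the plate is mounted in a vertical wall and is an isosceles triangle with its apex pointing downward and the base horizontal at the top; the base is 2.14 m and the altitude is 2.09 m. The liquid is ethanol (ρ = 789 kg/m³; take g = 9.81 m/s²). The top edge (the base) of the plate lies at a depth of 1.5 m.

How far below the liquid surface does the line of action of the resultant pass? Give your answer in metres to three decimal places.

γ = ρg = 789 × 9.81 / 1000 = 7.74009 kN/m³.
With the apex down, the centroid sits h/3 = 2.09/3 = 0.696667 m below the base (the top edge), so the centroid depth is h_c = 1.5 + 0.696667 = 2.19667 m.
A = ½ × 2.14 × 2.09 = 2.2363 m².
Resultant F = γ·h_c·A = 7.74009 × 2.19667 × 2.2363 = 38.0225 kN.
I_c = b·h³/36 = 2.14 × 2.09³/36 = 0.542688 m⁴.
Centre of pressure: y_p = y_c + I_c/(y_c·A) = 2.19667 + 0.542688/(2.19667 × 2.2363) = 2.19667 + 0.110473 = 2.30714 m along the plane.

h_p = 2.307 m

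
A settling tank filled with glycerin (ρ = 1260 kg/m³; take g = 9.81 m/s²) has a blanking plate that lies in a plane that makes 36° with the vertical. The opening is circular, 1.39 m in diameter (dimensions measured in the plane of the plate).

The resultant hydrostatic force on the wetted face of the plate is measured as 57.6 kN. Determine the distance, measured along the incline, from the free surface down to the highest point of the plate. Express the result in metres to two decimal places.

y_top ≈ 3.10 m

γ = ρg = 1260 × 9.81 / 1000 = 12.3606 kN/m³.
A = π(0.695)² = 1.51747 m².
From F = γ·h_c·A, the centroid depth is h_c = 57.6/(12.3606 × 1.51747) = 3.07088 m.
The plate makes 36° with the vertical, i.e. θ = 90° − 36° = 54° to the horizontal. Measuring y along the incline from the free-surface line, vertical depth h = y·sinθ with sinθ = 0.809017.
Along the incline, y_c = h_c/sinθ = 3.07088/0.809017 = 3.79582 m.
The centroid is at the centre, 0.695 m below the top of the plate, so the highest point sits at y_top = 3.79582 − 0.695 = 3.10082 m along the incline.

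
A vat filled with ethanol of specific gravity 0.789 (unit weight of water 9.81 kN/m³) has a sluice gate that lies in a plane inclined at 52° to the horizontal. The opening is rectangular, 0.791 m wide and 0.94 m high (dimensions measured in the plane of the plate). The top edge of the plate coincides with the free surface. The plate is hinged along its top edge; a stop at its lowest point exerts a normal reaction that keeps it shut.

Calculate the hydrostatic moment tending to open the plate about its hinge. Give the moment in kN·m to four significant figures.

γ = 0.789 × 9.81 = 7.74009 kN/m³.
Let θ = 52° be the plate's angle to the horizontal; measure y along the incline from where the plane meets the free surface. Vertical depth h = y·sinθ with sinθ = 0.788011.
The centroid lies 0.94/2 = 0.47 m below the top edge, so y_c = 0.47 m and h_c = 0.47 × 0.788011 = 0.370365 m.
A = 0.791 × 0.94 = 0.74354 m².
Resultant F = γ·h_c·A = 7.74009 × 0.370365 × 0.74354 = 2.13148 kN.
I_c = b·h³/12 = 0.791 × 0.94³/12 = 0.0547493 m⁴.
Centre of pressure: y_p = y_c + I_c/(y_c·A) = 0.47 + 0.0547493/(0.47 × 0.74354) = 0.47 + 0.156667 = 0.626667 m along the plane.
The resultant acts 0.47 + 0.156667 = 0.626667 m (along the plate) below the hinge at the top edge, so the moment about the hinge is M = F × 0.626667 = 2.13148 × 0.626667 = 1.33573 kN·m.

M ≈ 1.336 kN·m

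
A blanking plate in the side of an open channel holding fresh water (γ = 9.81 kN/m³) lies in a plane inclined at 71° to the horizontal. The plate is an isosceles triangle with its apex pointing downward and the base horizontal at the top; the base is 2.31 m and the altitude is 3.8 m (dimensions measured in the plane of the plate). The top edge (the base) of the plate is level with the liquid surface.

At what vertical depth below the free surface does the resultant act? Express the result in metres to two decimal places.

h_p = 1.80 m

γ = 9.81 kN/m³.
Let θ = 71° be the plate's angle to the horizontal; measure y along the incline from where the plane meets the free surface. Vertical depth h = y·sinθ with sinθ = 0.945519.
With the apex down, the centroid sits h/3 = 3.8/3 = 1.26667 m below the base (the top edge), so y_c = 1.26667 m and h_c = 1.26667 × 0.945519 = 1.19766 m.
A = ½ × 2.31 × 3.8 = 4.389 m².
Resultant F = γ·h_c·A = 9.81 × 1.19766 × 4.389 = 51.5666 kN.
I_c = b·h³/36 = 2.31 × 3.8³/36 = 3.52095 m⁴.
Centre of pressure: y_p = y_c + I_c/(y_c·A) = 1.26667 + 3.52095/(1.26667 × 4.389) = 1.26667 + 0.633331 = 1.9 m along the plane.
Vertically, h_p = y_p·sinθ = 1.9 × 0.945519 = 1.79649 m.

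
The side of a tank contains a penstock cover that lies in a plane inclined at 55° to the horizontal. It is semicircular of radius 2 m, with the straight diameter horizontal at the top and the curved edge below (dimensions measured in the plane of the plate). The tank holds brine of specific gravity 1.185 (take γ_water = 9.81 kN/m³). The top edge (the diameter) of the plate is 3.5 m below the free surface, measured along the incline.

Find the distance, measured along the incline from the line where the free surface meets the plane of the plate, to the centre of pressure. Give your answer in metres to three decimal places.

y_p = 4.413 m

γ = 1.185 × 9.81 = 11.62485 kN/m³.
Let θ = 55° be the plate's angle to the horizontal; measure y along the incline from where the plane meets the free surface. Vertical depth h = y·sinθ with sinθ = 0.819152.
The centroid of a semicircle lies 4r/(3π) = 0.848826 m from the diameter, here below the top edge, so y_c = 3.5 + 0.848826 = 4.34883 m and h_c = 4.34883 × 0.819152 = 3.56235 m.
A = πr²/2 = π × 2²/2 = 6.28319 m².
Resultant F = γ·h_c·A = 11.62485 × 3.56235 × 6.28319 = 260.198 kN.
I_c = (π/8 − 8/(9π))·r⁴ = 0.109757 × 2⁴ = 1.75611 m⁴.
Centre of pressure: y_p = y_c + I_c/(y_c·A) = 4.34883 + 1.75611/(4.34883 × 6.28319) = 4.34883 + 0.0642686 = 4.4131 m along the plane.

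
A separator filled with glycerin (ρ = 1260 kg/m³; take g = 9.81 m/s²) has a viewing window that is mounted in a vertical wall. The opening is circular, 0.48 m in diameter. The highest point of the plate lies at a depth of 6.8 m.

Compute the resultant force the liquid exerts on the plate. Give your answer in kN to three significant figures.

F ≈ 15.7 kN

γ = ρg = 1260 × 9.81 / 1000 = 12.3606 kN/m³.
The centroid is at the centre, 0.24 m below the top of the plate, so the centroid depth is h_c = 6.8 + 0.24 = 7.04 m.
A = π(0.24)² = 0.180956 m².
Resultant F = γ·h_c·A = 12.3606 × 7.04 × 0.180956 = 15.7465 kN.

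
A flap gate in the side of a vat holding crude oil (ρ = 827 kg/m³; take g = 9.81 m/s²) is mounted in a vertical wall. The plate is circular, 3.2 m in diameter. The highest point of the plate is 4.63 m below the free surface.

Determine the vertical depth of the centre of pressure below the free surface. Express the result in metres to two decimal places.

h_p = 6.33 m

γ = ρg = 827 × 9.81 / 1000 = 8.11287 kN/m³.
The centroid is at the centre, 1.6 m below the top of the plate, so the centroid depth is h_c = 4.63 + 1.6 = 6.23 m.
A = π(1.6)² = 8.04248 m².
Resultant F = γ·h_c·A = 8.11287 × 6.23 × 8.04248 = 406.493 kN.
I_c = πr⁴/4 = π × 1.6⁴/4 = 5.14719 m⁴.
Centre of pressure: y_p = y_c + I_c/(y_c·A) = 6.23 + 5.14719/(6.23 × 8.04248) = 6.23 + 0.102729 = 6.33273 m along the plane.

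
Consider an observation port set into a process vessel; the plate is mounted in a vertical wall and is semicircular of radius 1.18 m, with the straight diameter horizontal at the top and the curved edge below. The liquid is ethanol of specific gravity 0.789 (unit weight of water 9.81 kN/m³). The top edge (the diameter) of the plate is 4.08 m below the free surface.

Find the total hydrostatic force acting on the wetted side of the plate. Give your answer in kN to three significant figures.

F ≈ 77.5 kN

γ = 0.789 × 9.81 = 7.74009 kN/m³.
The centroid of a semicircle lies 4r/(3π) = 0.500808 m from the diameter, here below the top edge, so the centroid depth is h_c = 4.08 + 0.500808 = 4.58081 m.
A = πr²/2 = π × 1.18²/2 = 2.18718 m².
Resultant F = γ·h_c·A = 7.74009 × 4.58081 × 2.18718 = 77.5484 kN.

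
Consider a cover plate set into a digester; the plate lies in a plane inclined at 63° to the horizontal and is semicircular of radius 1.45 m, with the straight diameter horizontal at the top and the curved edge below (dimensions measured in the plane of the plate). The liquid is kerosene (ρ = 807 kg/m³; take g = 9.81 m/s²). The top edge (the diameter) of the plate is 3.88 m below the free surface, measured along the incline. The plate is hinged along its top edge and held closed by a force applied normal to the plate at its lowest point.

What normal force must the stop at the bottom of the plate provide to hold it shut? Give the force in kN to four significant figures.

P ≈ 46.81 kN

γ = ρg = 807 × 9.81 / 1000 = 7.91667 kN/m³.
Let θ = 63° be the plate's angle to the horizontal; measure y along the incline from where the plane meets the free surface. Vertical depth h = y·sinθ with sinθ = 0.891007.
The centroid of a semicircle lies 4r/(3π) = 0.615399 m from the diameter, here below the top edge, so y_c = 3.88 + 0.615399 = 4.4954 m and h_c = 4.4954 × 0.891007 = 4.00543 m.
A = πr²/2 = π × 1.45²/2 = 3.3026 m².
Resultant F = γ·h_c·A = 7.91667 × 4.00543 × 3.3026 = 104.724 kN.
I_c = (π/8 − 8/(9π))·r⁴ = 0.109757 × 1.45⁴ = 0.485182 m⁴.
Centre of pressure: y_p = y_c + I_c/(y_c·A) = 4.4954 + 0.485182/(4.4954 × 3.3026) = 4.4954 + 0.0326799 = 4.52808 m along the plane.
The resultant acts 0.615399 + 0.0326799 = 0.648079 m (along the plate) below the hinge at the top edge, so the moment about the hinge is M = F × 0.648079 = 104.724 × 0.648079 = 67.8694 kN·m.
A normal force at the bottom, 1.45 m from the hinge, must supply this moment: P = 67.8694/1.45 = 46.8065 kN.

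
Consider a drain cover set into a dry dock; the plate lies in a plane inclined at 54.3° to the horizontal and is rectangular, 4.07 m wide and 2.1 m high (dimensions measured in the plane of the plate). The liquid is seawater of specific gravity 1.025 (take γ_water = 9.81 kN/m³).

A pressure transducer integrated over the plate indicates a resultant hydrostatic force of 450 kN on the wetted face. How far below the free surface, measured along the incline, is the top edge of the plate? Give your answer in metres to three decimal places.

y_top ≈ 5.398 m

γ = 1.025 × 9.81 = 10.05525 kN/m³.
A = 4.07 × 2.1 = 8.547 m².
From F = γ·h_c·A, the centroid depth is h_c = 450/(10.05525 × 8.547) = 5.23608 m.
Let θ = 54.3° be the plate's angle to the horizontal; measure y along the incline from where the plane meets the free surface. Vertical depth h = y·sinθ with sinθ = 0.812084.
Along the incline, y_c = h_c/sinθ = 5.23608/0.812084 = 6.44771 m.
The centroid lies 2.1/2 = 1.05 m below the top edge, so the top edge sits at y_top = 6.44771 − 1.05 = 5.39771 m along the incline.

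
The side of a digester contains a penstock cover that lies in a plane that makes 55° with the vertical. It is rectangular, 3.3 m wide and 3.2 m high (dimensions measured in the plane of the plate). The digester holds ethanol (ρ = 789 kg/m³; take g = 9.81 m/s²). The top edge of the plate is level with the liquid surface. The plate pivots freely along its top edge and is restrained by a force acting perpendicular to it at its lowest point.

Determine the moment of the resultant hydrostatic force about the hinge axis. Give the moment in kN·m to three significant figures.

M ≈ 160 kN·m

γ = ρg = 789 × 9.81 / 1000 = 7.74009 kN/m³.
The plate makes 55° with the vertical, i.e. θ = 90° − 55° = 35° to the horizontal. Measuring y along the incline from the free-surface line, vertical depth h = y·sinθ with sinθ = 0.573576.
The centroid lies 3.2/2 = 1.6 m below the top edge, so y_c = 1.6 m and h_c = 1.6 × 0.573576 = 0.917722 m.
A = 3.3 × 3.2 = 10.56 m².
Resultant F = γ·h_c·A = 7.74009 × 0.917722 × 10.56 = 75.0103 kN.
I_c = b·h³/12 = 3.3 × 3.2³/12 = 9.0112 m⁴.
Centre of pressure: y_p = y_c + I_c/(y_c·A) = 1.6 + 9.0112/(1.6 × 10.56) = 1.6 + 0.533333 = 2.13333 m along the plane.
The resultant acts 1.6 + 0.533333 = 2.13333 m (along the plate) below the hinge at the top edge, so the moment about the hinge is M = F × 2.13333 = 75.0103 × 2.13333 = 160.022 kN·m.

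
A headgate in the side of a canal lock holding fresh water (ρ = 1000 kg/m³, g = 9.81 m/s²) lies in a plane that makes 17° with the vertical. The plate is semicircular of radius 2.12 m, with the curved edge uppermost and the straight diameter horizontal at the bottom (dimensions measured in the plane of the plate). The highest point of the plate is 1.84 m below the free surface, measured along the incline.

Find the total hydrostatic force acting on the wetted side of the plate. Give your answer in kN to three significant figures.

F ≈ 203 kN

γ = ρg = 1000 × 9.81 = 9810 N/m³ = 9.81 kN/m³.
The plate makes 17° with the vertical, i.e. θ = 90° − 17° = 73° to the horizontal. Measuring y along the incline from the free-surface line, vertical depth h = y·sinθ with sinθ = 0.956305.
The centroid lies 4r/(3π) = 0.899756 m above the diameter, so r − 4r/(3π) = 2.12 − 0.899756 = 1.22024 m below the topmost point, so y_c = 1.84 + 1.22024 = 3.06024 m and h_c = 3.06024 × 0.956305 = 2.92652 m.
A = πr²/2 = π × 2.12²/2 = 7.05979 m².
Resultant F = γ·h_c·A = 9.81 × 2.92652 × 7.05979 = 202.681 kN.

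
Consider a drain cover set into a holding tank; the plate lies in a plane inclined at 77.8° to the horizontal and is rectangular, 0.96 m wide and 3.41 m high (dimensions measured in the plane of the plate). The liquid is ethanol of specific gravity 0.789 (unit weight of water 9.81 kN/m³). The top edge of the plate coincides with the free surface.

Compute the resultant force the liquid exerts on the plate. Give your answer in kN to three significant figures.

F ≈ 42.2 kN

γ = 0.789 × 9.81 = 7.74009 kN/m³.
Let θ = 77.8° be the plate's angle to the horizontal; measure y along the incline from where the plane meets the free surface. Vertical depth h = y·sinθ with sinθ = 0.977416.
The centroid lies 3.41/2 = 1.705 m below the top edge, so y_c = 1.705 m and h_c = 1.705 × 0.977416 = 1.66649 m.
A = 0.96 × 3.41 = 3.2736 m².
Resultant F = γ·h_c·A = 7.74009 × 1.66649 × 3.2736 = 42.2255 kN.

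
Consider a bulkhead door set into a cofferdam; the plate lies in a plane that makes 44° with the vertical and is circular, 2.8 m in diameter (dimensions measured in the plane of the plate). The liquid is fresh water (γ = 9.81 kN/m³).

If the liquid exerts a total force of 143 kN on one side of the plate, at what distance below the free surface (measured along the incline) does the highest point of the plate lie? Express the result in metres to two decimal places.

γ = 9.81 kN/m³.
A = π(1.4)² = 6.15752 m².
From F = γ·h_c·A, the centroid depth is h_c = 143/(9.81 × 6.15752) = 2.36734 m.
The plate makes 44° with the vertical, i.e. θ = 90° − 44° = 46° to the horizontal. Measuring y along the incline from the free-surface line, vertical depth h = y·sinθ with sinθ = 0.719340.
Along the incline, y_c = h_c/sinθ = 2.36734/0.719340 = 3.29099 m.
The centroid is at the centre, 1.4 m below the top of the plate, so the highest point sits at y_top = 3.29099 − 1.4 = 1.89099 m along the incline.

y_top ≈ 1.89 m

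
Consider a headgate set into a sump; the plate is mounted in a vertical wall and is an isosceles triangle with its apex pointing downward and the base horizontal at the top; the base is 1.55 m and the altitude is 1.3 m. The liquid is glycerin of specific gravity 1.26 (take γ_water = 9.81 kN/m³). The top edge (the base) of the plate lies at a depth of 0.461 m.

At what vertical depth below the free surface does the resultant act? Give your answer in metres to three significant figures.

h_p = 0.999 m

γ = 1.26 × 9.81 = 12.3606 kN/m³.
With the apex down, the centroid sits h/3 = 1.3/3 = 0.433333 m below the base (the top edge), so the centroid depth is h_c = 0.461 + 0.433333 = 0.894333 m.
A = ½ × 1.55 × 1.3 = 1.0075 m².
Resultant F = γ·h_c·A = 12.3606 × 0.894333 × 1.0075 = 11.1374 kN.
I_c = b·h³/36 = 1.55 × 1.3³/36 = 0.0945931 m⁴.
Centre of pressure: y_p = y_c + I_c/(y_c·A) = 0.894333 + 0.0945931/(0.894333 × 1.0075) = 0.894333 + 0.104982 = 0.999315 m along the plane.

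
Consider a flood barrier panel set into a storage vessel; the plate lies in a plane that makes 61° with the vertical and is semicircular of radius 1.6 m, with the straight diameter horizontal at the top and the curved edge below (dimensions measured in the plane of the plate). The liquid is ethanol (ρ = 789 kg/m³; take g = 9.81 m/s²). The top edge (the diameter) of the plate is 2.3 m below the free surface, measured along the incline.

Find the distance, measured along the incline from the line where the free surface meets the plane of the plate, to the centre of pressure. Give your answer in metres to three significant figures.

y_p = 3.04 m

γ = ρg = 789 × 9.81 / 1000 = 7.74009 kN/m³.
The plate makes 61° with the vertical, i.e. θ = 90° − 61° = 29° to the horizontal. Measuring y along the incline from the free-surface line, vertical depth h = y·sinθ with sinθ = 0.484810.
The centroid of a semicircle lies 4r/(3π) = 0.679061 m from the diameter, here below the top edge, so y_c = 2.3 + 0.679061 = 2.97906 m and h_c = 2.97906 × 0.484810 = 1.44428 m.
A = πr²/2 = π × 1.6²/2 = 4.02124 m².
Resultant F = γ·h_c·A = 7.74009 × 1.44428 × 4.02124 = 44.9529 kN.
I_c = (π/8 − 8/(9π))·r⁴ = 0.109757 × 1.6⁴ = 0.719303 m⁴.
Centre of pressure: y_p = y_c + I_c/(y_c·A) = 2.97906 + 0.719303/(2.97906 × 4.02124) = 2.97906 + 0.0600444 = 3.0391 m along the plane.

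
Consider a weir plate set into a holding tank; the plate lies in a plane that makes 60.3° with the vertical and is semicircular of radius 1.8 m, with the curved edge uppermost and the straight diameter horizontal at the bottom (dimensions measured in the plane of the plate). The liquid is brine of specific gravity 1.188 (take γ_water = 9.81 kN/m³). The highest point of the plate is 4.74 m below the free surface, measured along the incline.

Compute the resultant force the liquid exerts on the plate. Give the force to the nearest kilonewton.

γ = 1.188 × 9.81 = 11.65428 kN/m³.
The plate makes 60.3° with the vertical, i.e. θ = 90° − 60.3° = 29.7° to the horizontal. Measuring y along the incline from the free-surface line, vertical depth h = y·sinθ with sinθ = 0.495459.
The centroid lies 4r/(3π) = 0.763944 m above the diameter, so r − 4r/(3π) = 1.8 − 0.763944 = 1.03606 m below the topmost point, so y_c = 4.74 + 1.03606 = 5.77606 m and h_c = 5.77606 × 0.495459 = 2.8618 m.
A = πr²/2 = π × 1.8²/2 = 5.08938 m².
Resultant F = γ·h_c·A = 11.65428 × 2.8618 × 5.08938 = 169.742 kN.

F ≈ 170 kN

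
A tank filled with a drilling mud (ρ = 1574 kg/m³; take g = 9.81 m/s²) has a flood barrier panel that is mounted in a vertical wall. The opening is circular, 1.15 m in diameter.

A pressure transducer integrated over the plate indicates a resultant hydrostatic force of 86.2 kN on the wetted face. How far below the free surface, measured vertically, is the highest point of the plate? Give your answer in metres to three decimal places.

d_top ≈ 4.800 m

γ = ρg = 1574 × 9.81 / 1000 = 15.44094 kN/m³.
A = π(0.575)² = 1.03869 m².
From F = γ·h_c·A, the centroid depth is h_c = 86.2/(15.44094 × 1.03869) = 5.37462 m.
The centroid is at the centre, 0.575 m below the top of the plate, so the highest point sits at h_top = 5.37462 − 0.575 = 4.79962 m below the surface.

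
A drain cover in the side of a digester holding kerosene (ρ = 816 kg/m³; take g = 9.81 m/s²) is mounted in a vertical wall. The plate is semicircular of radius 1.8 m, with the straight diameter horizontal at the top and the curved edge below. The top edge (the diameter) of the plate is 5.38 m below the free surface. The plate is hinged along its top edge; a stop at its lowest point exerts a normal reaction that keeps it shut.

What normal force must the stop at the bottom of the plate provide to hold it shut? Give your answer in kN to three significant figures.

P ≈ 111 kN

γ = ρg = 816 × 9.81 / 1000 = 8.00496 kN/m³.
The centroid of a semicircle lies 4r/(3π) = 0.763944 m from the diameter, here below the top edge, so the centroid depth is h_c = 5.38 + 0.763944 = 6.14394 m.
A = πr²/2 = π × 1.8²/2 = 5.08938 m².
Resultant F = γ·h_c·A = 8.00496 × 6.14394 × 5.08938 = 250.306 kN.
I_c = (π/8 − 8/(9π))·r⁴ = 0.109757 × 1.8⁴ = 1.15219 m⁴.
Centre of pressure: y_p = y_c + I_c/(y_c·A) = 6.14394 + 1.15219/(6.14394 × 5.08938) = 6.14394 + 0.0368479 = 6.18079 m along the plane.
The resultant acts 0.763944 + 0.0368479 = 0.800792 m (along the plate) below the hinge at the top edge, so the moment about the hinge is M = F × 0.800792 = 250.306 × 0.800792 = 200.443 kN·m.
A normal force at the bottom, 1.8 m from the hinge, must supply this moment: P = 200.443/1.8 = 111.357 kN.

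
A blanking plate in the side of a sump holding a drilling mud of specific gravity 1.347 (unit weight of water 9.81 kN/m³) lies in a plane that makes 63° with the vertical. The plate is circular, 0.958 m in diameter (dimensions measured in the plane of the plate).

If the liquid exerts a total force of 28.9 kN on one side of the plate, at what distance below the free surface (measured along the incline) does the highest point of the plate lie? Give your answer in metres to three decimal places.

y_top ≈ 6.204 m

γ = 1.347 × 9.81 = 13.21407 kN/m³.
A = π(0.479)² = 0.72081 m².
From F = γ·h_c·A, the centroid depth is h_c = 28.9/(13.21407 × 0.72081) = 3.03417 m.
The plate makes 63° with the vertical, i.e. θ = 90° − 63° = 27° to the horizontal. Measuring y along the incline from the free-surface line, vertical depth h = y·sinθ with sinθ = 0.453990.
Along the incline, y_c = h_c/sinθ = 3.03417/0.453990 = 6.68334 m.
The centroid is at the centre, 0.479 m below the top of the plate, so the highest point sits at y_top = 6.68334 − 0.479 = 6.20434 m along the incline.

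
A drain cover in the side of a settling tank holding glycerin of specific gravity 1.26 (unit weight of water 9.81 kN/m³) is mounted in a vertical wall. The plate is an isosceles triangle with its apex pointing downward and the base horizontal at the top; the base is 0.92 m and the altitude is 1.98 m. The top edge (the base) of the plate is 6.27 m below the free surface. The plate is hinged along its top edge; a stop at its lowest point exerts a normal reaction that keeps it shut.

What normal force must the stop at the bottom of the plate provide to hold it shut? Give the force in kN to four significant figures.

P ≈ 27.24 kN

γ = 1.26 × 9.81 = 12.3606 kN/m³.
With the apex down, the centroid sits h/3 = 1.98/3 = 0.66 m below the base (the top edge), so the centroid depth is h_c = 6.27 + 0.66 = 6.93 m.
A = ½ × 0.92 × 1.98 = 0.9108 m².
Resultant F = γ·h_c·A = 12.3606 × 6.93 × 0.9108 = 78.0182 kN.
I_c = b·h³/36 = 0.92 × 1.98³/36 = 0.198372 m⁴.
Centre of pressure: y_p = y_c + I_c/(y_c·A) = 6.93 + 0.198372/(6.93 × 0.9108) = 6.93 + 0.0314285 = 6.96143 m along the plane.
The resultant acts 0.66 + 0.0314285 = 0.691429 m (along the plate) below the hinge at the top edge, so the moment about the hinge is M = F × 0.691429 = 78.0182 × 0.691429 = 53.944 kN·m.
A normal force at the bottom, 1.98 m from the hinge, must supply this moment: P = 53.944/1.98 = 27.2444 kN.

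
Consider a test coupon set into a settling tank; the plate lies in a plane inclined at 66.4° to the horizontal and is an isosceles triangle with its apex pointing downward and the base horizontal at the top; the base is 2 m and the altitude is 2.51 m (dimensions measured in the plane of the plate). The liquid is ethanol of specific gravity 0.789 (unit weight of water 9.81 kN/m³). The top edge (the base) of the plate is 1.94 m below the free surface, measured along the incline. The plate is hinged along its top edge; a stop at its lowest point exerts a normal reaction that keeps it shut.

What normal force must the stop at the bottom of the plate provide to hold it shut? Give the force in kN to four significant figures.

P ≈ 18.96 kN

γ = 0.789 × 9.81 = 7.74009 kN/m³.
Let θ = 66.4° be the plate's angle to the horizontal; measure y along the incline from where the plane meets the free surface. Vertical depth h = y·sinθ with sinθ = 0.916363.
With the apex down, the centroid sits h/3 = 2.51/3 = 0.836667 m below the base (the top edge), so y_c = 1.94 + 0.836667 = 2.77667 m and h_c = 2.77667 × 0.916363 = 2.54444 m.
A = ½ × 2 × 2.51 = 2.51 m².
Resultant F = γ·h_c·A = 7.74009 × 2.54444 × 2.51 = 49.4324 kN.
I_c = b·h³/36 = 2 × 2.51³/36 = 0.878514 m⁴.
Centre of pressure: y_p = y_c + I_c/(y_c·A) = 2.77667 + 0.878514/(2.77667 × 2.51) = 2.77667 + 0.126052 = 2.90272 m along the plane.
The resultant acts 0.836667 + 0.126052 = 0.962719 m (along the plate) below the hinge at the top edge, so the moment about the hinge is M = F × 0.962719 = 49.4324 × 0.962719 = 47.5895 kN·m.
A normal force at the bottom, 2.51 m from the hinge, must supply this moment: P = 47.5895/2.51 = 18.96 kN.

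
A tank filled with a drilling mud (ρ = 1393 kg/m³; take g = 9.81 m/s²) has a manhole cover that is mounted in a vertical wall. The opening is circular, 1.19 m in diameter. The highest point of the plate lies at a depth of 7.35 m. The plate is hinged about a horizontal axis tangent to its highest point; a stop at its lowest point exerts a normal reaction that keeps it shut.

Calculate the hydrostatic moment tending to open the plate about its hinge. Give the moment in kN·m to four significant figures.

M ≈ 73.19 kN·m

γ = ρg = 1393 × 9.81 / 1000 = 13.66533 kN/m³.
The centroid is at the centre, 0.595 m below the top of the plate, so the centroid depth is h_c = 7.35 + 0.595 = 7.945 m.
A = π(0.595)² = 1.1122 m².
Resultant F = γ·h_c·A = 13.66533 × 7.945 × 1.1122 = 120.753 kN.
I_c = πr⁴/4 = π × 0.595⁴/4 = 0.0984369 m⁴.
Centre of pressure: y_p = y_c + I_c/(y_c·A) = 7.945 + 0.0984369/(7.945 × 1.1122) = 7.945 + 0.0111399 = 7.95614 m along the plane.
The resultant acts 0.595 + 0.0111399 = 0.60614 m (along the plate) below the hinge at the top edge, so the moment about the hinge is M = F × 0.60614 = 120.753 × 0.60614 = 73.1932 kN·m.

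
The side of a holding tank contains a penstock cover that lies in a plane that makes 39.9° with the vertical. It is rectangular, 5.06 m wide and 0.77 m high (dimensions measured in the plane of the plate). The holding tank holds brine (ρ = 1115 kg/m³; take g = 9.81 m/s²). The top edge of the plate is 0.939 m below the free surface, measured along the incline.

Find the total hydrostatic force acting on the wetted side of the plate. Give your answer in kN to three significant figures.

F ≈ 43.3 kN

γ = ρg = 1115 × 9.81 / 1000 = 10.93815 kN/m³.
The plate makes 39.9° with the vertical, i.e. θ = 90° − 39.9° = 50.1° to the horizontal. Measuring y along the incline from the free-surface line, vertical depth h = y·sinθ with sinθ = 0.767165.
The centroid lies 0.77/2 = 0.385 m below the top edge, so y_c = 0.939 + 0.385 = 1.324 m and h_c = 1.324 × 0.767165 = 1.01573 m.
A = 5.06 × 0.77 = 3.8962 m².
Resultant F = γ·h_c·A = 10.93815 × 1.01573 × 3.8962 = 43.2876 kN.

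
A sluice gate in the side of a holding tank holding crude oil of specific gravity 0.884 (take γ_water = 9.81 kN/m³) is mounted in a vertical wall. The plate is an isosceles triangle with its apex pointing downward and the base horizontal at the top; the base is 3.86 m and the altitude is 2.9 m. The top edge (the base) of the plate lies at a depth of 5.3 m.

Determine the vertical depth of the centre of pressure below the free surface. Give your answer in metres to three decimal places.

γ = 0.884 × 9.81 = 8.67204 kN/m³.
With the apex down, the centroid sits h/3 = 2.9/3 = 0.966667 m below the base (the top edge), so the centroid depth is h_c = 5.3 + 0.966667 = 6.26667 m.
A = ½ × 3.86 × 2.9 = 5.597 m².
Resultant F = γ·h_c·A = 8.67204 × 6.26667 × 5.597 = 304.168 kN.
I_c = b·h³/36 = 3.86 × 2.9³/36 = 2.61504 m⁴.
Centre of pressure: y_p = y_c + I_c/(y_c·A) = 6.26667 + 2.61504/(6.26667 × 5.597) = 6.26667 + 0.0745566 = 6.34123 m along the plane.

h_p = 6.341 m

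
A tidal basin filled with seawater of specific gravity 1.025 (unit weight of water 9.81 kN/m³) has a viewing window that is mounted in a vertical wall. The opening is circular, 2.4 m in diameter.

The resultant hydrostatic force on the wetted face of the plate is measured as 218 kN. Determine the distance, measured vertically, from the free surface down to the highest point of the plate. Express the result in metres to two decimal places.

d_top ≈ 3.59 m

γ = 1.025 × 9.81 = 10.05525 kN/m³.
A = π(1.2)² = 4.52389 m².
From F = γ·h_c·A, the centroid depth is h_c = 218/(10.05525 × 4.52389) = 4.79238 m.
The centroid is at the centre, 1.2 m below the top of the plate, so the highest point sits at h_top = 4.79238 − 1.2 = 3.59238 m below the surface.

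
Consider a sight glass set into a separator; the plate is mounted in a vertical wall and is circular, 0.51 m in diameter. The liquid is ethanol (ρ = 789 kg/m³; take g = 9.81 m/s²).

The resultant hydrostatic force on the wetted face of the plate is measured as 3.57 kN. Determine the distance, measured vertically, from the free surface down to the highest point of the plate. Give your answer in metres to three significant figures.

γ = ρg = 789 × 9.81 / 1000 = 7.74009 kN/m³.
A = π(0.255)² = 0.204282 m².
From F = γ·h_c·A, the centroid depth is h_c = 3.57/(7.74009 × 0.204282) = 2.25783 m.
The centroid is at the centre, 0.255 m below the top of the plate, so the highest point sits at h_top = 2.25783 − 0.255 = 2.00283 m below the surface.

d_top ≈ 2.00 m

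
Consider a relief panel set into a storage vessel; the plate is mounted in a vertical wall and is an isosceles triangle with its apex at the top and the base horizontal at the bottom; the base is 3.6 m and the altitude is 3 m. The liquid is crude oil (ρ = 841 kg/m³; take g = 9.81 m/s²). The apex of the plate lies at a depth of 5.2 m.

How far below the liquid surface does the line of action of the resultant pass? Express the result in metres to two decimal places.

γ = ρg = 841 × 9.81 / 1000 = 8.25021 kN/m³.
With the apex up, the centroid sits 2h/3 = 2 × 3/3 = 2 m below the apex, so the centroid depth is h_c = 5.2 + 2 = 7.2 m.
A = ½ × 3.6 × 3 = 5.4 m².
Resultant F = γ·h_c·A = 8.25021 × 7.2 × 5.4 = 320.768 kN.
I_c = b·h³/36 = 3.6 × 3³/36 = 2.7 m⁴.
Centre of pressure: y_p = y_c + I_c/(y_c·A) = 7.2 + 2.7/(7.2 × 5.4) = 7.2 + 0.0694444 = 7.26944 m along the plane.

h_p = 7.27 m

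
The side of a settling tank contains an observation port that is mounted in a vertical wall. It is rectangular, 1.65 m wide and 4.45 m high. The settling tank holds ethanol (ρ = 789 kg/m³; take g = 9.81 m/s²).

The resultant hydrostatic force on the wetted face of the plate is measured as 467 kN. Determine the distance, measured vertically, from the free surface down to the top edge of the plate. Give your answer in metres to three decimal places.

γ = ρg = 789 × 9.81 / 1000 = 7.74009 kN/m³.
A = 1.65 × 4.45 = 7.3425 m².
From F = γ·h_c·A, the centroid depth is h_c = 467/(7.74009 × 7.3425) = 8.21726 m.
The centroid lies 4.45/2 = 2.225 m below the top edge, so the top edge sits at h_top = 8.21726 − 2.225 = 5.99226 m below the surface.

d_top ≈ 5.992 m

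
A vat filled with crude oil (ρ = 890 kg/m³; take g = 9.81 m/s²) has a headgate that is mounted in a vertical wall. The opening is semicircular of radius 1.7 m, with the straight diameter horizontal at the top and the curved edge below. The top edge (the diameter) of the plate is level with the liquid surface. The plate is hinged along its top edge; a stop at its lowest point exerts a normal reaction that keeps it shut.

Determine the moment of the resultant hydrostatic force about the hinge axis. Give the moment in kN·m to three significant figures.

M ≈ 28.6 kN·m

γ = ρg = 890 × 9.81 / 1000 = 8.7309 kN/m³.
The centroid of a semicircle lies 4r/(3π) = 0.721502 m from the diameter, here below the top edge, so the centroid depth is h_c = 0.721502 m.
A = πr²/2 = π × 1.7²/2 = 4.5396 m².
Resultant F = γ·h_c·A = 8.7309 × 0.721502 × 4.5396 = 28.5966 kN.
I_c = (π/8 − 8/(9π))·r⁴ = 0.109757 × 1.7⁴ = 0.916701 m⁴.
Centre of pressure: y_p = y_c + I_c/(y_c·A) = 0.721502 + 0.916701/(0.721502 × 4.5396) = 0.721502 + 0.27988 = 1.00138 m along the plane.
The resultant acts 0.721502 + 0.27988 = 1.00138 m (along the plate) below the hinge at the top edge, so the moment about the hinge is M = F × 1.00138 = 28.5966 × 1.00138 = 28.6361 kN·m.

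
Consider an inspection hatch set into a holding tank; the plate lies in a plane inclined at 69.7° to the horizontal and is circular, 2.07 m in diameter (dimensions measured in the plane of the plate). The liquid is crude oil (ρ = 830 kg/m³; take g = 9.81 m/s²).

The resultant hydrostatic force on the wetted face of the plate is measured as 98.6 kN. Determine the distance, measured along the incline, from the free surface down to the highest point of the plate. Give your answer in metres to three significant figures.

γ = ρg = 830 × 9.81 / 1000 = 8.1423 kN/m³.
A = π(1.035)² = 3.36535 m².
From F = γ·h_c·A, the centroid depth is h_c = 98.6/(8.1423 × 3.36535) = 3.59832 m.
Let θ = 69.7° be the plate's angle to the horizontal; measure y along the incline from where the plane meets the free surface. Vertical depth h = y·sinθ with sinθ = 0.937889.
Along the incline, y_c = h_c/sinθ = 3.59832/0.937889 = 3.83662 m.
The centroid is at the centre, 1.035 m below the top of the plate, so the highest point sits at y_top = 3.83662 − 1.035 = 2.80162 m along the incline.

y_top ≈ 2.80 m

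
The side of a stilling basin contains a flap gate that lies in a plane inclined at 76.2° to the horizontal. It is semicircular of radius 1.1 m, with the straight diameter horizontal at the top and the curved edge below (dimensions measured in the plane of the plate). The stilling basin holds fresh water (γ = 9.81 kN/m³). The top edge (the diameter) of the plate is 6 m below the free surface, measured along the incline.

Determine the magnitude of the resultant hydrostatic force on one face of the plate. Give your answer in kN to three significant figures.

γ = 9.81 kN/m³.
Let θ = 76.2° be the plate's angle to the horizontal; measure y along the incline from where the plane meets the free surface. Vertical depth h = y·sinθ with sinθ = 0.971134.
The centroid of a semicircle lies 4r/(3π) = 0.466854 m from the diameter, here below the top edge, so y_c = 6 + 0.466854 = 6.46685 m and h_c = 6.46685 × 0.971134 = 6.28018 m.
A = πr²/2 = π × 1.1²/2 = 1.90066 m².
Resultant F = γ·h_c·A = 9.81 × 6.28018 × 1.90066 = 117.097 kN.

F ≈ 117 kN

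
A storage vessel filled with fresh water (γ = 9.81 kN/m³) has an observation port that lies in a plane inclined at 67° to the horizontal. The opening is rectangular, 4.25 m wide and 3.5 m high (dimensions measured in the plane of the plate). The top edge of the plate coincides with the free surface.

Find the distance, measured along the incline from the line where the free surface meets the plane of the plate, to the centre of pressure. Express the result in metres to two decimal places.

γ = 9.81 kN/m³.
Let θ = 67° be the plate's angle to the horizontal; measure y along the incline from where the plane meets the free surface. Vertical depth h = y·sinθ with sinθ = 0.920505.
The centroid lies 3.5/2 = 1.75 m below the top edge, so y_c = 1.75 m and h_c = 1.75 × 0.920505 = 1.61088 m.
A = 4.25 × 3.5 = 14.875 m².
Resultant F = γ·h_c·A = 9.81 × 1.61088 × 14.875 = 235.066 kN.
I_c = b·h³/12 = 4.25 × 3.5³/12 = 15.1849 m⁴.
Centre of pressure: y_p = y_c + I_c/(y_c·A) = 1.75 + 15.1849/(1.75 × 14.875) = 1.75 + 0.583333 = 2.33333 m along the plane.

y_p = 2.33 m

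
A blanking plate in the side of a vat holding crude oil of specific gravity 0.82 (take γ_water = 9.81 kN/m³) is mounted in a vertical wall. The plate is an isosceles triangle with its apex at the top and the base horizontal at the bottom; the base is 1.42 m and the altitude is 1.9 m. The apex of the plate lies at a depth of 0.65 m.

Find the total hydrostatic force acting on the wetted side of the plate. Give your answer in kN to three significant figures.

γ = 0.82 × 9.81 = 8.0442 kN/m³.
With the apex up, the centroid sits 2h/3 = 2 × 1.9/3 = 1.26667 m below the apex, so the centroid depth is h_c = 0.65 + 1.26667 = 1.91667 m.
A = ½ × 1.42 × 1.9 = 1.349 m².
Resultant F = γ·h_c·A = 8.0442 × 1.91667 × 1.349 = 20.799 kN.

F ≈ 20.8 kN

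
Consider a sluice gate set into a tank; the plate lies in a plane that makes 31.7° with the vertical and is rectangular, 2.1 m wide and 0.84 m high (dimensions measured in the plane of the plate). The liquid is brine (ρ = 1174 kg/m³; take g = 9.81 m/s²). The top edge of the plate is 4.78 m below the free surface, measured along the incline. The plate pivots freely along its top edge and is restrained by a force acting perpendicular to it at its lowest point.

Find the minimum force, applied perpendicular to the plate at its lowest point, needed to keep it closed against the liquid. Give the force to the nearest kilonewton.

γ = ρg = 1174 × 9.81 / 1000 = 11.51694 kN/m³.
The plate makes 31.7° with the vertical, i.e. θ = 90° − 31.7° = 58.3° to the horizontal. Measuring y along the incline from the free-surface line, vertical depth h = y·sinθ with sinθ = 0.850811.
The centroid lies 0.84/2 = 0.42 m below the top edge, so y_c = 4.78 + 0.42 = 5.2 m and h_c = 5.2 × 0.850811 = 4.42422 m.
A = 2.1 × 0.84 = 1.764 m².
Resultant F = γ·h_c·A = 11.51694 × 4.42422 × 1.764 = 89.8819 kN.
I_c = b·h³/12 = 2.1 × 0.84³/12 = 0.103723 m⁴.
Centre of pressure: y_p = y_c + I_c/(y_c·A) = 5.2 + 0.103723/(5.2 × 1.764) = 5.2 + 0.0113077 = 5.21131 m along the plane.
The resultant acts 0.42 + 0.0113077 = 0.431308 m (along the plate) below the hinge at the top edge, so the moment about the hinge is M = F × 0.431308 = 89.8819 × 0.431308 = 38.7668 kN·m.
A normal force at the bottom, 0.84 m from the hinge, must supply this moment: P = 38.7668/0.84 = 46.151 kN.

P ≈ 46 kN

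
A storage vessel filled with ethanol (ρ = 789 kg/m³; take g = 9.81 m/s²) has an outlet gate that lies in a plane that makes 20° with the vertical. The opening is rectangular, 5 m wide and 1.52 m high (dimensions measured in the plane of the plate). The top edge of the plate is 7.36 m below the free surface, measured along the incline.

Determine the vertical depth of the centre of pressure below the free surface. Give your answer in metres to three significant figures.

h_p = 7.65 m

γ = ρg = 789 × 9.81 / 1000 = 7.74009 kN/m³.
The plate makes 20° with the vertical, i.e. θ = 90° − 20° = 70° to the horizontal. Measuring y along the incline from the free-surface line, vertical depth h = y·sinθ with sinθ = 0.939693.
The centroid lies 1.52/2 = 0.76 m below the top edge, so y_c = 7.36 + 0.76 = 8.12 m and h_c = 8.12 × 0.939693 = 7.63031 m.
A = 5 × 1.52 = 7.6 m².
Resultant F = γ·h_c·A = 7.74009 × 7.63031 × 7.6 = 448.851 kN.
I_c = b·h³/12 = 5 × 1.52³/12 = 1.46325 m⁴.
Centre of pressure: y_p = y_c + I_c/(y_c·A) = 8.12 + 1.46325/(8.12 × 7.6) = 8.12 + 0.0237109 = 8.14371 m along the plane.
Vertically, h_p = y_p·sinθ = 8.14371 × 0.939693 = 7.65259 m.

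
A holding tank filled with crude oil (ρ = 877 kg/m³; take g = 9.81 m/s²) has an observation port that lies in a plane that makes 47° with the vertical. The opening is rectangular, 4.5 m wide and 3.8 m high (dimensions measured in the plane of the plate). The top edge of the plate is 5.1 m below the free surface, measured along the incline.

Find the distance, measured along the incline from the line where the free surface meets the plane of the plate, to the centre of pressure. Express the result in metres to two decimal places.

y_p = 7.17 m

γ = ρg = 877 × 9.81 / 1000 = 8.60337 kN/m³.
The plate makes 47° with the vertical, i.e. θ = 90° − 47° = 43° to the horizontal. Measuring y along the incline from the free-surface line, vertical depth h = y·sinθ with sinθ = 0.681998.
The centroid lies 3.8/2 = 1.9 m below the top edge, so y_c = 5.1 + 1.9 = 7 m and h_c = 7 × 0.681998 = 4.77399 m.
A = 4.5 × 3.8 = 17.1 m².
Resultant F = γ·h_c·A = 8.60337 × 4.77399 × 17.1 = 702.338 kN.
I_c = b·h³/12 = 4.5 × 3.8³/12 = 20.577 m⁴.
Centre of pressure: y_p = y_c + I_c/(y_c·A) = 7 + 20.577/(7 × 17.1) = 7 + 0.171905 = 7.1719 m along the plane.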